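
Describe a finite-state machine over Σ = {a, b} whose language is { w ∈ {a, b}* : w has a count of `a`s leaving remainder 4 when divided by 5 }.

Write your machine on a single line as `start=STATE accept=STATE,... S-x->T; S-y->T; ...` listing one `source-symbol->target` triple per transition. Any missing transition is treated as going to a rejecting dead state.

Keep the running count of `a`s modulo 5: each `a` advances along the cycle S0 → S1 → S2 → S3 → S4 → S0 while other symbols loop. Accept at S4.
A 5-state machine:
        a   b  
>  S0   S1  S0 
   S1   S2  S1 
   S2   S3  S2 
   S3   S4  S3 
 * S4   S0  S4 
(> = start, * = accepting)

start=S0; accept=S4; S0-a->S1; S0-b->S0; S1-a->S2; S1-b->S1; S2-a->S3; S2-b->S2; S3-a->S4; S3-b->S3; S4-a->S0; S4-b->S4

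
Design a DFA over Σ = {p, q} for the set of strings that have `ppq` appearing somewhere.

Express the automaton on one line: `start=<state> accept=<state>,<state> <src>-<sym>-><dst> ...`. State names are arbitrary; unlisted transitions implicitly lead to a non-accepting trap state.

start=S0 accept=S3 S0-p->S1 S0-q->S0 S1-p->S2 S1-q->S0 S2-p->S2 S2-q->S3 S3-p->S3 S3-q->S3

States S0..S2 record the length of the longest prefix of `ppq` that matches the current input suffix. Reaching S3 means `ppq` has been seen, and we stay there forever. Accept from S3.
With 4 states:
        p   q  
>  S0   S1  S0 
   S1   S2  S0 
   S2   S2  S3 
 * S3   S3  S3 
(> = start, * = accepting)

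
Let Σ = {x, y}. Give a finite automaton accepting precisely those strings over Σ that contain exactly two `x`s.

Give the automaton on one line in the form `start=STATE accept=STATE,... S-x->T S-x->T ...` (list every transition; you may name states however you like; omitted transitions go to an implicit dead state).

start=S0 accept=S2 S0-x->S1 S0-y->S0 S1-x->S2 S1-y->S1 S2-x->S3 S2-y->S2 S3-x->S3 S3-y->S3

Count `x`s, saturating at 3: states S0 through S2 mean 0 through 2 `x`s seen; S3 means more than 2. Each `x` increments (capped at S3); other symbols loop. Accept from {S2}.
        x   y  
>  S0   S1  S0 
   S1   S2  S1 
 * S2   S3  S2 
   S3   S3  S3 
(> = start, * = accepting)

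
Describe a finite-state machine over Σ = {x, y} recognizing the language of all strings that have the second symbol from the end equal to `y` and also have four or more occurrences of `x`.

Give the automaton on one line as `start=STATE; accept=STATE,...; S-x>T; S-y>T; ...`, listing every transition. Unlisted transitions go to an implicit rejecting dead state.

Handle the two conditions separately and then intersect. The first has 7 states tracking the last 2 symbols read; the second has 6 states tracking the count of `x`s, saturating at 5. A product state is a pair (one from each), accepting exactly when both do. After merging equivalent states the machine shrinks.
A 9-state machine:
        x   y  
>  s0   s1  s0 
   s1   s2  s1 
   s2   s3  s2 
   s3   s4  s5 
   s4   s4  s6 
   s5   s7  s5 
   s6   s7  s8 
 * s7   s4  s6 
 * s8   s7  s8 
(> = start, * = accepting)

start=s0; accept=s7,s8; s0-x>s1; s0-y>s0; s1-x>s2; s1-y>s1; s2-x>s3; s2-y>s2; s3-x>s4; s3-y>s5; s4-x>s4; s4-y>s6; s5-x>s7; s5-y>s5; s6-x>s7; s6-y>s8; s7-x>s4; s7-y>s6; s8-x>s7; s8-y>s8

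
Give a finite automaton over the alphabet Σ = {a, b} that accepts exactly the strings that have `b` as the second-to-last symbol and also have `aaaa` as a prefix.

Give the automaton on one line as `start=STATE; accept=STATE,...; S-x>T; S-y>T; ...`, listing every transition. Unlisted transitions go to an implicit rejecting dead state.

start=s0; accept=s11,s12; s0-a>s1; s0-b>s2; s1-a>s3; s1-b>s4; s2-a>s5; s2-b>s6; s3-a>s7; s3-b>s4; s4-a>s5; s4-b>s6; s5-a>s8; s5-b>s4; s6-a>s5; s6-b>s6; s7-a>s9; s7-b>s4; s8-a>s8; s8-b>s4; s9-a>s9; s9-b>s10; s10-a>s11; s10-b>s12; s11-a>s9; s11-b>s10; s12-a>s11; s12-b>s12

Run two small machines in parallel and take their product. The first has 7 states tracking the last 2 symbols read; the second has 6 states tracking whether the input so far still matches the prefix `aaaa`. A product state is a pair (one from each), accepting exactly when both do.
A 13-state machine:
          a    b  
>  s0     s1   s2 
   s1     s3   s4 
   s2     s5   s6 
   s3     s7   s4 
   s4     s5   s6 
   s5     s8   s4 
   s6     s5   s6 
   s7     s9   s4 
   s8     s8   s4 
   s9     s9  s10 
   s10   s11  s12 
 * s11    s9  s10 
 * s12   s11  s12 
(> = start, * = accepting)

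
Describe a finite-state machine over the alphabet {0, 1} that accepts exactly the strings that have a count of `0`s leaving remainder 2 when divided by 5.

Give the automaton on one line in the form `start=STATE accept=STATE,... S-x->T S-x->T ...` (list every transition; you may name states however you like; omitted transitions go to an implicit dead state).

start=s0 accept=s2 s0-0->s1 s0-1->s0 s1-0->s2 s1-1->s1 s2-0->s3 s2-1->s2 s3-0->s4 s3-1->s3 s4-0->s0 s4-1->s4

Keep the running count of `0`s modulo 5: each `0` advances along the cycle s0 → s1 → s2 → s3 → s4 → s0 while other symbols loop. Accept at s2.
        0   1  
>  s0   s1  s0 
   s1   s2  s1 
 * s2   s3  s2 
   s3   s4  s3 
   s4   s0  s4 
(> = start, * = accepting)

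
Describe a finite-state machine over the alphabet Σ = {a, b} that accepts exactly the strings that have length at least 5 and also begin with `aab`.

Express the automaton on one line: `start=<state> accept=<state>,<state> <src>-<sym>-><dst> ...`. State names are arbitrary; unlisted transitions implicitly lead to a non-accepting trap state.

Build one automaton per condition and run them in lockstep. The first has 7 states tracking the input length, saturating at 6; the second has 5 states tracking whether the input so far still matches the prefix `aab`. A product state is a pair (one from each), accepting exactly when both do. Equivalent product states are then merged.
7 states suffice.
        a   b  
>  s0   s1  s2 
   s1   s3  s2 
   s2   s2  s2 
   s3   s2  s4 
   s4   s5  s5 
   s5   s6  s6 
 * s6   s6  s6 
(> = start, * = accepting)

start=s0 accept=s6 s0-a->s1 s0-b->s2 s1-a->s3 s1-b->s2 s2-a->s2 s2-b->s2 s3-a->s2 s3-b->s4 s4-a->s5 s4-b->s5 s5-a->s6 s5-b->s6 s6-a->s6 s6-b->s6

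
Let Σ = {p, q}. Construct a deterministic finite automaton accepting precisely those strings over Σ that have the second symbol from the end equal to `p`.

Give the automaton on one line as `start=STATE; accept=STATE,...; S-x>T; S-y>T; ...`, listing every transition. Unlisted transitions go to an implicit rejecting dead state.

start=A; accept=D,E; A-p>B; A-q>C; B-p>D; B-q>E; C-p>F; C-q>G; D-p>D; D-q>E; E-p>F; E-q>G; F-p>D; F-q>E; G-p>F; G-q>G

A DFA must remember the last 2 symbols (since which symbol is second-to-last isn't known until the input ends). Use one state per possible window of the last ≤2 symbols; accept from those whose window starts with `p`.
       p  q 
>  A   B  C 
   B   D  E 
   C   F  G 
 * D   D  E 
 * E   F  G 
   F   D  E 
   G   F  G 
(> = start, * = accepting)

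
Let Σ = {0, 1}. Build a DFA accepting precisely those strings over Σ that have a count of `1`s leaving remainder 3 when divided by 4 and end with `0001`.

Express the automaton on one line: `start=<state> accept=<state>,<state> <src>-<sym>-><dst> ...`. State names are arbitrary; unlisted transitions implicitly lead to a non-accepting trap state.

start=S0 accept=S7 S0-0->S0 S0-1->S1 S1-0->S1 S1-1->S2 S2-0->S3 S2-1->S4 S3-0->S5 S3-1->S4 S4-0->S4 S4-1->S0 S5-0->S6 S5-1->S4 S6-0->S6 S6-1->S7 S7-0->S4 S7-1->S0

Build one automaton per condition and run them in lockstep. The first has 4 states tracking the count of `1`s modulo 4; the second has 5 states tracking how much of the suffix `0001` has currently been matched. A product state is a pair (one from each), accepting exactly when both do. Equivalent product states are then merged.
With 8 states:
        0   1  
>  S0   S0  S1 
   S1   S1  S2 
   S2   S3  S4 
   S3   S5  S4 
   S4   S4  S0 
   S5   S6  S4 
   S6   S6  S7 
 * S7   S4  S0 
(> = start, * = accepting)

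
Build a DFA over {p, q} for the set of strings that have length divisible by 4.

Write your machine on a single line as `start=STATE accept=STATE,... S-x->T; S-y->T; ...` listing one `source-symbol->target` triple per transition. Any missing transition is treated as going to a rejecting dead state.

start=A; accept=A; A-p->B; A-q->B; B-p->C; B-q->C; C-p->D; C-q->D; D-p->A; D-q->A

Count input length modulo 4: every symbol advances one step around the cycle A → B → C → D → A. Accept at A.
4 states suffice.
       p  q 
>* A   B  B 
   B   C  C 
   C   D  D 
   D   A  A 
(> = start, * = accepting)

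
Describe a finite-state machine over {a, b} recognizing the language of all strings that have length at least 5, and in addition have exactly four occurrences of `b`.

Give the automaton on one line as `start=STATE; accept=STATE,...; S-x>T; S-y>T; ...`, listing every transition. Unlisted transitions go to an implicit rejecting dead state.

Handle the two conditions separately and then intersect. One (7 states) tracks the input length, saturating at 6; the other (6 states) tracks the count of `b`s, saturating at 5. Each combined state is a pair, one component from each; accept when both components accept. Minimizing collapses redundant product states.
11 states suffice.
          a    b  
>  S0     S1   S2 
   S1     S1   S3 
   S2     S3   S4 
   S3     S3   S5 
   S4     S5   S6 
   S5     S5   S7 
   S6     S7   S8 
   S7     S7   S9 
   S8     S9  S10 
 * S9     S9  S10 
   S10   S10  S10 
(> = start, * = accepting)

start=S0; accept=S9; S0-a>S1; S0-b>S2; S1-a>S1; S1-b>S3; S2-a>S3; S2-b>S4; S3-a>S3; S3-b>S5; S4-a>S5; S4-b>S6; S5-a>S5; S5-b>S7; S6-a>S7; S6-b>S8; S7-a>S7; S7-b>S9; S8-a>S9; S8-b>S10; S9-a>S9; S9-b>S10; S10-a>S10; S10-b>S10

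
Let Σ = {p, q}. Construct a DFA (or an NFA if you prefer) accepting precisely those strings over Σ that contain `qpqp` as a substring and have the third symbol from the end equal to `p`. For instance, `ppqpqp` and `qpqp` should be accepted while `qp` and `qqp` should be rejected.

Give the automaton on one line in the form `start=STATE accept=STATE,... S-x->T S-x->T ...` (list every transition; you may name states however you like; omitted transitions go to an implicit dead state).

start=s0 accept=s4,s7,s8,s9 s0-p->s0 s0-q->s1 s1-p->s2 s1-q->s1 s2-p->s0 s2-q->s3 s3-p->s4 s3-q->s1 s4-p->s5 s4-q->s6 s5-p->s7 s5-q->s8 s6-p->s4 s6-q->s9 s7-p->s7 s7-q->s8 s8-p->s4 s8-q->s9 s9-p->s10 s9-q->s11 s10-p->s5 s10-q->s6 s11-p->s10 s11-q->s11

Build one automaton per condition and run them in lockstep. The first has 5 states tracking whether and how much of `qpqp` has been seen; the second has 15 states tracking the last 3 symbols read. A product state is a pair (one from each), accepting exactly when both do. Minimizing collapses redundant product states.
A 12-state machine:
          p    q  
>  s0     s0   s1 
   s1     s2   s1 
   s2     s0   s3 
   s3     s4   s1 
 * s4     s5   s6 
   s5     s7   s8 
   s6     s4   s9 
 * s7     s7   s8 
 * s8     s4   s9 
 * s9    s10  s11 
   s10    s5   s6 
   s11   s10  s11 
(> = start, * = accepting)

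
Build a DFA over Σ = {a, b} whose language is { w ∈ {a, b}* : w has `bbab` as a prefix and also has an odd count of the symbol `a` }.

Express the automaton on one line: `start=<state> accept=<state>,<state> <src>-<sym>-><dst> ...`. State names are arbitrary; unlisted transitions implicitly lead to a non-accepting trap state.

Build one automaton per condition and run them in lockstep. One (6 states) tracks whether the input so far still matches the prefix `bbab`; the other (2 states) tracks the count of `a`s modulo 2. Each combined state is a pair, one component from each; accept when both components accept. After merging equivalent states the machine shrinks.
A 7-state machine:
        a   b  
>  s0   s1  s2 
   s1   s1  s1 
   s2   s1  s3 
   s3   s4  s1 
   s4   s1  s5 
 * s5   s6  s5 
   s6   s5  s6 
(> = start, * = accepting)

start=s0 accept=s5 s0-a->s1 s0-b->s2 s1-a->s1 s1-b->s1 s2-a->s1 s2-b->s3 s3-a->s4 s3-b->s1 s4-a->s1 s4-b->s5 s5-a->s6 s5-b->s5 s6-a->s5 s6-b->s6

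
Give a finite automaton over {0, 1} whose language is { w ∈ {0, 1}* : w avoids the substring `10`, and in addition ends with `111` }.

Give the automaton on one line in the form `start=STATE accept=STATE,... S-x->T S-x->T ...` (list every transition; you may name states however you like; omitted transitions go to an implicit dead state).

Run two small machines in parallel and take their product. The first has 3 states tracking partial matches of the forbidden pattern `10`; the second has 4 states tracking how much of the suffix `111` has currently been matched. A product state is a pair (one from each), accepting exactly when both do. Minimizing collapses redundant product states.
With 5 states:
        0   1  
>  S0   S0  S1 
   S1   S2  S3 
   S2   S2  S2 
   S3   S2  S4 
 * S4   S2  S4 
(> = start, * = accepting)

start=S0 accept=S4 S0-0->S0 S0-1->S1 S1-0->S2 S1-1->S3 S2-0->S2 S2-1->S2 S3-0->S2 S3-1->S4 S4-0->S2 S4-1->S4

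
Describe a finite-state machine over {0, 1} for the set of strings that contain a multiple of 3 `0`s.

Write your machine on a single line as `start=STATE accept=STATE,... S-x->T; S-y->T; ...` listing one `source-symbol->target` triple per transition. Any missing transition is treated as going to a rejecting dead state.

start=A; accept=A; A-0->B; A-1->A; B-0->C; B-1->B; C-0->A; C-1->C

Keep the running count of `0`s modulo 3: each `0` advances along the cycle A → B → C → A while other symbols loop. Accept at A.
       0  1 
>* A   B  A 
   B   C  B 
   C   A  C 
(> = start, * = accepting)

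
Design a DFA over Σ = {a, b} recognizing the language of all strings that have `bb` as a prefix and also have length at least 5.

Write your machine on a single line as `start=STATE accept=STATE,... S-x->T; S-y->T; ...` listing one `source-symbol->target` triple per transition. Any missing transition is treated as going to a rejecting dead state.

Handle the two conditions separately and then intersect. One (4 states) tracks whether the input so far still matches the prefix `bb`; the other (7 states) tracks the input length, saturating at 6. Each combined state is a pair, one component from each; accept when both components accept. Equivalent product states are then merged.
A 7-state machine:
        a   b  
>  q0   q1  q2 
   q1   q1  q1 
   q2   q1  q3 
   q3   q4  q4 
   q4   q5  q5 
   q5   q6  q6 
 * q6   q6  q6 
(> = start, * = accepting)

start=q0; accept=q6; q0-a->q1; q0-b->q2; q1-a->q1; q1-b->q1; q2-a->q1; q2-b->q3; q3-a->q4; q3-b->q4; q4-a->q5; q4-b->q5; q5-a->q6; q5-b->q6; q6-a->q6; q6-b->q6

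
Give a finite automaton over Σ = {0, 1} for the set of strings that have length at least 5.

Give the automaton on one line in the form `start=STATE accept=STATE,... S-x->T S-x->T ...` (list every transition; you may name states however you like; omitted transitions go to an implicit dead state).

We only need to distinguish lengths 0, 1, …, 5, and '>5'. Chain q0 → q1 → q2 → q3 → q4 → q5 → q6 on every symbol, with q6 looping. Accepting states: {q5, q6}.
        0   1  
>  q0   q1  q1 
   q1   q2  q2 
   q2   q3  q3 
   q3   q4  q4 
   q4   q5  q5 
 * q5   q6  q6 
 * q6   q6  q6 
(> = start, * = accepting)

start=q0 accept=q5,q6 q0-0->q1 q0-1->q1 q1-0->q2 q1-1->q2 q2-0->q3 q2-1->q3 q3-0->q4 q3-1->q4 q4-0->q5 q4-1->q5 q5-0->q6 q5-1->q6 q6-0->q6 q6-1->q6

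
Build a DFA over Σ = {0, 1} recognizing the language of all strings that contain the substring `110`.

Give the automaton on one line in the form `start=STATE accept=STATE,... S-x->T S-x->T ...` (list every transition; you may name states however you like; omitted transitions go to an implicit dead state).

start=s0 accept=s3 s0-0->s0 s0-1->s1 s1-0->s0 s1-1->s2 s2-0->s3 s2-1->s2 s3-0->s3 s3-1->s3

Track how much of `110` has been matched so far: state s0 is no progress, s3 is the absorbing accept state reached once `110` has occurred. Intermediate states record partial matches; on a mismatch, fall back to the longest reusable overlap.
        0   1  
>  s0   s0  s1 
   s1   s0  s2 
   s2   s3  s2 
 * s3   s3  s3 
(> = start, * = accepting)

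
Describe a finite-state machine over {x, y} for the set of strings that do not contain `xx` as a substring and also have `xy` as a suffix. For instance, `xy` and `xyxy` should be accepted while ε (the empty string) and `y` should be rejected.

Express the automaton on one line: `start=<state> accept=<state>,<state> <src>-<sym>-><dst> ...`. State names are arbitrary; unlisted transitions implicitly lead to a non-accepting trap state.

start=A accept=D A-x->B A-y->A B-x->C B-y->D C-x->C C-y->E D-x->B D-y->A E-x->C E-y->F F-x->C F-y->F

Run two small machines in parallel and take their product. The first has 3 states tracking partial matches of the forbidden pattern `xx`; the second has 3 states tracking how much of the suffix `xy` has currently been matched. A product state is a pair (one from each), accepting exactly when both do.
With 6 states:
       x  y 
>  A   B  A 
   B   C  D 
   C   C  E 
 * D   B  A 
   E   C  F 
   F   C  F 
(> = start, * = accepting)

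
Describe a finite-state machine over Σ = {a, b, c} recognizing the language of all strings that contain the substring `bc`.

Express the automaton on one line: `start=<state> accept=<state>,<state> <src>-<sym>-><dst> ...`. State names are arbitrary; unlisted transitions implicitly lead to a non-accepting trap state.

start=S0 accept=S2 S0-a->S0 S0-b->S1 S0-c->S0 S1-a->S0 S1-b->S1 S1-c->S2 S2-a->S2 S2-b->S2 S2-c->S2

Track how much of `bc` has been matched so far: state S0 is no progress, S2 is the absorbing accept state reached once `bc` has occurred. Intermediate states record partial matches; on a mismatch, fall back to the longest reusable overlap.
A 3-state machine:
        a   b   c  
>  S0   S0  S1  S0 
   S1   S0  S1  S2 
 * S2   S2  S2  S2 
(> = start, * = accepting)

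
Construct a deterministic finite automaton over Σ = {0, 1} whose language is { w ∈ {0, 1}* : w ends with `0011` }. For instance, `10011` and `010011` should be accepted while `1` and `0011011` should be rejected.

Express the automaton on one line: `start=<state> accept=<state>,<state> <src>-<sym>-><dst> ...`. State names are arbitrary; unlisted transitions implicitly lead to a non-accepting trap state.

start=q0 accept=q4 q0-0->q1 q0-1->q0 q1-0->q2 q1-1->q0 q2-0->q2 q2-1->q3 q3-0->q1 q3-1->q4 q4-0->q1 q4-1->q0

Let each state record the length of the longest suffix of the input read so far that is also a prefix of `0011`. q1 means the last symbol is `0`; q2 means the last 2 symbols are `00`; q3 means the last 3 symbols are `001`; q4 means the last 4 symbols are `0011`. Accept only at q4, where the string currently ends in `0011`.
5 states suffice.
        0   1  
>  q0   q1  q0 
   q1   q2  q0 
   q2   q2  q3 
   q3   q1  q4 
 * q4   q1  q0 
(> = start, * = accepting)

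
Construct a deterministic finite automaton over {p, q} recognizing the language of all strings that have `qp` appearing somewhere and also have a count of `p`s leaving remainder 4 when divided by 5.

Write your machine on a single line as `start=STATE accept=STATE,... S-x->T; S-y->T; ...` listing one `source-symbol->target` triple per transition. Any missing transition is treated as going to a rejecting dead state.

Run two small machines in parallel and take their product. One (3 states) tracks whether and how much of `qp` has been seen; the other (5 states) tracks the count of `p`s modulo 5. Each combined state is a pair, one component from each; accept when both components accept.
With 15 states:
          p    q  
>  S0     S1   S2 
   S1     S3   S4 
   S2     S5   S2 
   S3     S6   S7 
   S4     S8   S4 
   S5     S8   S5 
   S6     S9  S10 
   S7    S11   S7 
   S8    S11   S8 
   S9     S0  S12 
   S10   S13  S10 
   S11   S13  S11 
   S12   S14  S12 
 * S13   S14  S13 
   S14    S5  S14 
(> = start, * = accepting)

start=S0; accept=S13; S0-p->S1; S0-q->S2; S1-p->S3; S1-q->S4; S2-p->S5; S2-q->S2; S3-p->S6; S3-q->S7; S4-p->S8; S4-q->S4; S5-p->S8; S5-q->S5; S6-p->S9; S6-q->S10; S7-p->S11; S7-q->S7; S8-p->S11; S8-q->S8; S9-p->S0; S9-q->S12; S10-p->S13; S10-q->S10; S11-p->S13; S11-q->S11; S12-p->S14; S12-q->S12; S13-p->S14; S13-q->S13; S14-p->S5; S14-q->S14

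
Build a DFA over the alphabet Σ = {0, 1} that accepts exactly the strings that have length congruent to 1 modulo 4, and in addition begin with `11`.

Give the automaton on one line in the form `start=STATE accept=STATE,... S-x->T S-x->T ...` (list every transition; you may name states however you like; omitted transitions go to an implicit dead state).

Handle the two conditions separately and then intersect. The first has 4 states tracking the input length modulo 4; the second has 4 states tracking whether the input so far still matches the prefix `11`. A product state is a pair (one from each), accepting exactly when both do.
With 10 states:
        0   1  
>  q0   q1  q2 
   q1   q3  q3 
   q2   q3  q4 
   q3   q5  q5 
   q4   q6  q6 
   q5   q7  q7 
   q6   q8  q8 
   q7   q1  q1 
   q8   q9  q9 
 * q9   q4  q4 
(> = start, * = accepting)

start=q0 accept=q9 q0-0->q1 q0-1->q2 q1-0->q3 q1-1->q3 q2-0->q3 q2-1->q4 q3-0->q5 q3-1->q5 q4-0->q6 q4-1->q6 q5-0->q7 q5-1->q7 q6-0->q8 q6-1->q8 q7-0->q1 q7-1->q1 q8-0->q9 q8-1->q9 q9-0->q4 q9-1->q4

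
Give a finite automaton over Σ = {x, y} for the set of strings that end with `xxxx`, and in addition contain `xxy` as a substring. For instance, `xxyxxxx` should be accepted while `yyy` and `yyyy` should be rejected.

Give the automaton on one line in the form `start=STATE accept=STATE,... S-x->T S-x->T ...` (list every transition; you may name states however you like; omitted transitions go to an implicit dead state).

Run two small machines in parallel and take their product. The first has 5 states tracking how much of the suffix `xxxx` has currently been matched; the second has 4 states tracking whether and how much of `xxy` has been seen. A product state is a pair (one from each), accepting exactly when both do.
10 states suffice.
        x   y  
>  q0   q1  q0 
   q1   q2  q0 
   q2   q3  q4 
   q3   q5  q4 
   q4   q6  q4 
   q5   q5  q4 
   q6   q7  q4 
   q7   q8  q4 
   q8   q9  q4 
 * q9   q9  q4 
(> = start, * = accepting)

start=q0 accept=q9 q0-x->q1 q0-y->q0 q1-x->q2 q1-y->q0 q2-x->q3 q2-y->q4 q3-x->q5 q3-y->q4 q4-x->q6 q4-y->q4 q5-x->q5 q5-y->q4 q6-x->q7 q6-y->q4 q7-x->q8 q7-y->q4 q8-x->q9 q8-y->q4 q9-x->q9 q9-y->q4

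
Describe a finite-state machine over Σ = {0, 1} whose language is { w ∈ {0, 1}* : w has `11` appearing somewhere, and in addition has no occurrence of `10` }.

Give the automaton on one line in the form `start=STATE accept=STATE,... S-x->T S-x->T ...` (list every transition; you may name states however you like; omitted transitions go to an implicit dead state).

start=A accept=D A-0->A A-1->B B-0->C B-1->D C-0->C C-1->E D-0->F D-1->D E-0->C E-1->F F-0->F F-1->F

Build one automaton per condition and run them in lockstep. The first has 3 states tracking whether and how much of `11` has been seen; the second has 3 states tracking partial matches of the forbidden pattern `10`. A product state is a pair (one from each), accepting exactly when both do.
With 6 states:
       0  1 
>  A   A  B 
   B   C  D 
   C   C  E 
 * D   F  D 
   E   C  F 
   F   F  F 
(> = start, * = accepting)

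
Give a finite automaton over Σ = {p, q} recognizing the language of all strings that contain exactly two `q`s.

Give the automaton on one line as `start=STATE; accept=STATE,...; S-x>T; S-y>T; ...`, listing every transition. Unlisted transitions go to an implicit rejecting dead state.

Count `q`s, saturating at 3: states s0 through s2 mean 0 through 2 `q`s seen; s3 means more than 2. Each `q` increments (capped at s3); other symbols loop. Accept from {s2}.
        p   q  
>  s0   s0  s1 
   s1   s1  s2 
 * s2   s2  s3 
   s3   s3  s3 
(> = start, * = accepting)

start=s0; accept=s2; s0-p>s0; s0-q>s1; s1-p>s1; s1-q>s2; s2-p>s2; s2-q>s3; s3-p>s3; s3-q>s3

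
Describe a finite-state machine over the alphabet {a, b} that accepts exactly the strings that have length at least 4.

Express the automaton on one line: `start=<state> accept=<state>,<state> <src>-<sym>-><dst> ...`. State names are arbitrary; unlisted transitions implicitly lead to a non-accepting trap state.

start=S0 accept=S4,S5 S0-a->S1 S0-b->S1 S1-a->S2 S1-b->S2 S2-a->S3 S2-b->S3 S3-a->S4 S3-b->S4 S4-a->S5 S4-b->S5 S5-a->S5 S5-b->S5

Count input length up to 5: every symbol moves from S0 toward S5, which means 'more than 4' and absorbs. Accept from {S4, S5}.
6 states suffice.
        a   b  
>  S0   S1  S1 
   S1   S2  S2 
   S2   S3  S3 
   S3   S4  S4 
 * S4   S5  S5 
 * S5   S5  S5 
(> = start, * = accepting)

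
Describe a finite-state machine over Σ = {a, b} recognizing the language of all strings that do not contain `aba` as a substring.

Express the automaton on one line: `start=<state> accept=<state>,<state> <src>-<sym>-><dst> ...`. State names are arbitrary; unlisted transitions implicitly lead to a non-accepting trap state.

This is the complement of 'contains `aba`'. Use the same substring-matching states — S0 through S3 holding how much of `aba` has just been matched — but flip the accepting set: everything except the trap S3 accepts.
        a   b  
>* S0   S1  S0 
 * S1   S1  S2 
 * S2   S3  S0 
   S3   S3  S3 
(> = start, * = accepting)

start=S0 accept=S0,S1,S2 S0-a->S1 S0-b->S0 S1-a->S1 S1-b->S2 S2-a->S3 S2-b->S0 S3-a->S3 S3-b->S3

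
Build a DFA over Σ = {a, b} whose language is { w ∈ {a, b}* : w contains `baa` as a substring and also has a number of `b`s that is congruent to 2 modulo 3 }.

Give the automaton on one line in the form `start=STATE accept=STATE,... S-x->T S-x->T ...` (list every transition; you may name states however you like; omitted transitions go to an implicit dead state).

Build one automaton per condition and run them in lockstep. One (4 states) tracks whether and how much of `baa` has been seen; the other (3 states) tracks the count of `b`s modulo 3. Each combined state is a pair, one component from each; accept when both components accept.
With 10 states:
        a   b  
>  S0   S0  S1 
   S1   S2  S3 
   S2   S4  S3 
   S3   S5  S6 
   S4   S4  S7 
   S5   S7  S6 
   S6   S8  S1 
 * S7   S7  S9 
   S8   S9  S1 
   S9   S9  S4 
(> = start, * = accepting)

start=S0 accept=S7 S0-a->S0 S0-b->S1 S1-a->S2 S1-b->S3 S2-a->S4 S2-b->S3 S3-a->S5 S3-b->S6 S4-a->S4 S4-b->S7 S5-a->S7 S5-b->S6 S6-a->S8 S6-b->S1 S7-a->S7 S7-b->S9 S8-a->S9 S8-b->S1 S9-a->S9 S9-b->S4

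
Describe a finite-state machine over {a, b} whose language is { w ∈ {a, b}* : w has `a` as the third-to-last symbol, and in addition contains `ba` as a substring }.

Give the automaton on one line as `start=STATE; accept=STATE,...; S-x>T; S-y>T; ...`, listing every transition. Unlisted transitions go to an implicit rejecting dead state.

start=s0; accept=s5,s8,s9,s10; s0-a>s1; s0-b>s2; s1-a>s1; s1-b>s3; s2-a>s4; s2-b>s2; s3-a>s5; s3-b>s2; s4-a>s6; s4-b>s7; s5-a>s6; s5-b>s7; s6-a>s8; s6-b>s9; s7-a>s5; s7-b>s10; s8-a>s8; s8-b>s9; s9-a>s5; s9-b>s10; s10-a>s4; s10-b>s2

Handle the two conditions separately and then intersect. The first has 15 states tracking the last 3 symbols read; the second has 3 states tracking whether and how much of `ba` has been seen. A product state is a pair (one from each), accepting exactly when both do. After merging equivalent states the machine shrinks.
With 11 states:
          a    b  
>  s0     s1   s2 
   s1     s1   s3 
   s2     s4   s2 
   s3     s5   s2 
   s4     s6   s7 
 * s5     s6   s7 
   s6     s8   s9 
   s7     s5  s10 
 * s8     s8   s9 
 * s9     s5  s10 
 * s10    s4   s2 
(> = start, * = accepting)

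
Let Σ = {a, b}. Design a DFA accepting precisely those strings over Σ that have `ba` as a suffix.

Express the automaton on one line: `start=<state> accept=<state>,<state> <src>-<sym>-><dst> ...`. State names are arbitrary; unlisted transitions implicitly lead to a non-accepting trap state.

start=S0 accept=S2 S0-a->S0 S0-b->S1 S1-a->S2 S1-b->S1 S2-a->S0 S2-b->S1

Remember how much of `ba` the current input suffix matches. State S0 means no match yet; S1 means the last symbol is `b`; S2 means the last 2 symbols are `ba`. Only S2 accepts. On a mismatch, fall back to the longest proper suffix that is still a prefix of `ba`.
        a   b  
>  S0   S0  S1 
   S1   S2  S1 
 * S2   S0  S1 
(> = start, * = accepting)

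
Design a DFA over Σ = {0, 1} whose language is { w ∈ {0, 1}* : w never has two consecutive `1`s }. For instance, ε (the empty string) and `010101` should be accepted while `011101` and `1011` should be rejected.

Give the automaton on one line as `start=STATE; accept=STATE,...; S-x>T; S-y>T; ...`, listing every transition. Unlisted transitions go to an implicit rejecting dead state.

start=A; accept=A,B; A-0>A; A-1>B; B-0>A; B-1>C; C-0>C; C-1>C

This is the complement of 'contains `11`'. Use the same substring-matching states — A through C holding how much of `11` has just been matched — but flip the accepting set: everything except the trap C accepts.
       0  1 
>* A   A  B 
 * B   A  C 
   C   C  C 
(> = start, * = accepting)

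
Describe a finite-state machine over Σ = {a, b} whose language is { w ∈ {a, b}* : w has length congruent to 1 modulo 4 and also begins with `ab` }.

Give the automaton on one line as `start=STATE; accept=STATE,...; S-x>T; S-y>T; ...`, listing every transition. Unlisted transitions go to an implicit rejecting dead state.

start=q0; accept=q6; q0-a>q1; q0-b>q2; q1-a>q2; q1-b>q3; q2-a>q2; q2-b>q2; q3-a>q4; q3-b>q4; q4-a>q5; q4-b>q5; q5-a>q6; q5-b>q6; q6-a>q3; q6-b>q3

Build one automaton per condition and run them in lockstep. The first has 4 states tracking the input length modulo 4; the second has 4 states tracking whether the input so far still matches the prefix `ab`. A product state is a pair (one from each), accepting exactly when both do. Equivalent product states are then merged.
        a   b  
>  q0   q1  q2 
   q1   q2  q3 
   q2   q2  q2 
   q3   q4  q4 
   q4   q5  q5 
   q5   q6  q6 
 * q6   q3  q3 
(> = start, * = accepting)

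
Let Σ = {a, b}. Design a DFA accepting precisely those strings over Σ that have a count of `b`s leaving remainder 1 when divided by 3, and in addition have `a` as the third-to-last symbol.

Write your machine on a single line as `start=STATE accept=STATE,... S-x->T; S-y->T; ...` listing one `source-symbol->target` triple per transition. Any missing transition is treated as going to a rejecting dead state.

start=q0; accept=q7,q8,q11,q13; q0-a->q1; q0-b->q2; q1-a->q3; q1-b->q4; q2-a->q5; q2-b->q6; q3-a->q3; q3-b->q7; q4-a->q8; q4-b->q6; q5-a->q9; q5-b->q6; q6-a->q10; q6-b->q0; q7-a->q8; q7-b->q6; q8-a->q9; q8-b->q6; q9-a->q11; q9-b->q6; q10-a->q10; q10-b->q12; q11-a->q11; q11-b->q6; q12-a->q1; q12-b->q13; q13-a->q5; q13-b->q6

Build one automaton per condition and run them in lockstep. One (3 states) tracks the count of `b`s modulo 3; the other (15 states) tracks the last 3 symbols read. Each combined state is a pair, one component from each; accept when both components accept. Equivalent product states are then merged.
14 states suffice.
          a    b  
>  q0     q1   q2 
   q1     q3   q4 
   q2     q5   q6 
   q3     q3   q7 
   q4     q8   q6 
   q5     q9   q6 
   q6    q10   q0 
 * q7     q8   q6 
 * q8     q9   q6 
   q9    q11   q6 
   q10   q10  q12 
 * q11   q11   q6 
   q12    q1  q13 
 * q13    q5   q6 
(> = start, * = accepting)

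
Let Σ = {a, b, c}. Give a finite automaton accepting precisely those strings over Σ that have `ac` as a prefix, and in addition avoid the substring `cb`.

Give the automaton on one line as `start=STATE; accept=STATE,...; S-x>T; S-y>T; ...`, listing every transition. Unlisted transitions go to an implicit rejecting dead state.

start=S0; accept=S4,S6; S0-a>S1; S0-b>S2; S0-c>S3; S1-a>S2; S1-b>S2; S1-c>S4; S2-a>S2; S2-b>S2; S2-c>S3; S3-a>S2; S3-b>S5; S3-c>S3; S4-a>S6; S4-b>S7; S4-c>S4; S5-a>S5; S5-b>S5; S5-c>S5; S6-a>S6; S6-b>S6; S6-c>S4; S7-a>S7; S7-b>S7; S7-c>S7

Handle the two conditions separately and then intersect. The first has 4 states tracking whether the input so far still matches the prefix `ac`; the second has 3 states tracking partial matches of the forbidden pattern `cb`. A product state is a pair (one from each), accepting exactly when both do.
        a   b   c  
>  S0   S1  S2  S3 
   S1   S2  S2  S4 
   S2   S2  S2  S3 
   S3   S2  S5  S3 
 * S4   S6  S7  S4 
   S5   S5  S5  S5 
 * S6   S6  S6  S4 
   S7   S7  S7  S7 
(> = start, * = accepting)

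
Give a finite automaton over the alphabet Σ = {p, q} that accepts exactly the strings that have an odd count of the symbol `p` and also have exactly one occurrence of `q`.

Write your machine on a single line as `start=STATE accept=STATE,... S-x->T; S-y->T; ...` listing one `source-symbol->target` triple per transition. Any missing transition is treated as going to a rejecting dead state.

Handle the two conditions separately and then intersect. One (2 states) tracks the count of `p`s modulo 2; the other (3 states) tracks the count of `q`s, saturating at 2. Each combined state is a pair, one component from each; accept when both components accept. After merging equivalent states the machine shrinks.
5 states suffice.
       p  q 
>  A   B  C 
   B   A  D 
   C   D  E 
 * D   C  E 
   E   E  E 
(> = start, * = accepting)

start=A; accept=D; A-p->B; A-q->C; B-p->A; B-q->D; C-p->D; C-q->E; D-p->C; D-q->E; E-p->E; E-q->E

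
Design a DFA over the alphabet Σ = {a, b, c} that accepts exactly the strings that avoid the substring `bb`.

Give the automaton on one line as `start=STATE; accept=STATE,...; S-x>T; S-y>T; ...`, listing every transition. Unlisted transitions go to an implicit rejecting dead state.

This is the complement of 'contains `bb`'. Use the same substring-matching states — s0 through s2 holding how much of `bb` has just been matched — but flip the accepting set: everything except the trap s2 accepts.
        a   b   c  
>* s0   s0  s1  s0 
 * s1   s0  s2  s0 
   s2   s2  s2  s2 
(> = start, * = accepting)

start=s0; accept=s0,s1; s0-a>s0; s0-b>s1; s0-c>s0; s1-a>s0; s1-b>s2; s1-c>s0; s2-a>s2; s2-b>s2; s2-c>s2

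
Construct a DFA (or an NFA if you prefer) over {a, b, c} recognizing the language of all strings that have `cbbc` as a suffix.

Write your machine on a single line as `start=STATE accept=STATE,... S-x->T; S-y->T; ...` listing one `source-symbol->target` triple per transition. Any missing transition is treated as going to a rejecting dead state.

Remember how much of `cbbc` the current input suffix matches. State s0 means no match yet; s1 means the last symbol is `c`; s2 means the last 2 symbols are `cb`; s3 means the last 3 symbols are `cbb`; s4 means the last 4 symbols are `cbbc`. Only s4 accepts. On a mismatch, fall back to the longest proper suffix that is still a prefix of `cbbc`.
        a   b   c  
>  s0   s0  s0  s1 
   s1   s0  s2  s1 
   s2   s0  s3  s1 
   s3   s0  s0  s4 
 * s4   s0  s2  s1 
(> = start, * = accepting)

start=s0; accept=s4; s0-a->s0; s0-b->s0; s0-c->s1; s1-a->s0; s1-b->s2; s1-c->s1; s2-a->s0; s2-b->s3; s2-c->s1; s3-a->s0; s3-b->s0; s3-c->s4; s4-a->s0; s4-b->s2; s4-c->s1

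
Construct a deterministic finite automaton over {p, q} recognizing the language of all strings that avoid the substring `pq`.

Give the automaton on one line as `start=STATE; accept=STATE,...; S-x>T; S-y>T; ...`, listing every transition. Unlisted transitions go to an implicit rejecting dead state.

Track partial matches of the forbidden pattern `pq`. State s2 is a dead state reached once `pq` has occurred; every other state accepts. s0 means no part of `pq` is currently matched.
        p   q  
>* s0   s1  s0 
 * s1   s1  s2 
   s2   s2  s2 
(> = start, * = accepting)

start=s0; accept=s0,s1; s0-p>s1; s0-q>s0; s1-p>s1; s1-q>s2; s2-p>s2; s2-q>s2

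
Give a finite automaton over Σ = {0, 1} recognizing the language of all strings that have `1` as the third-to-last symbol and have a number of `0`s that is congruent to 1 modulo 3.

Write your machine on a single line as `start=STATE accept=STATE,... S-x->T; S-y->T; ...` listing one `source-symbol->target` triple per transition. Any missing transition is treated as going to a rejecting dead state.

start=s0; accept=s9,s10,s12,s13; s0-0->s1; s0-1->s2; s1-0->s3; s1-1->s4; s2-0->s5; s2-1->s6; s3-0->s0; s3-1->s7; s4-0->s3; s4-1->s8; s5-0->s3; s5-1->s9; s6-0->s10; s6-1->s6; s7-0->s11; s7-1->s7; s8-0->s3; s8-1->s12; s9-0->s3; s9-1->s8; s10-0->s3; s10-1->s9; s11-0->s13; s11-1->s2; s12-0->s3; s12-1->s12; s13-0->s3; s13-1->s4

Handle the two conditions separately and then intersect. The first has 15 states tracking the last 3 symbols read; the second has 3 states tracking the count of `0`s modulo 3. A product state is a pair (one from each), accepting exactly when both do. Minimizing collapses redundant product states.
          0    1  
>  s0     s1   s2 
   s1     s3   s4 
   s2     s5   s6 
   s3     s0   s7 
   s4     s3   s8 
   s5     s3   s9 
   s6    s10   s6 
   s7    s11   s7 
   s8     s3  s12 
 * s9     s3   s8 
 * s10    s3   s9 
   s11   s13   s2 
 * s12    s3  s12 
 * s13    s3   s4 
(> = start, * = accepting)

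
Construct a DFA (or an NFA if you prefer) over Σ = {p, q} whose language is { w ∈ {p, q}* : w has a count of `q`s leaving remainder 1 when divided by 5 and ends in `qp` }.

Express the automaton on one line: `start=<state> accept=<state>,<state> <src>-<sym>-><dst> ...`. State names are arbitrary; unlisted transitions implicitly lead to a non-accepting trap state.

start=S0 accept=S2 S0-p->S0 S0-q->S1 S1-p->S2 S1-q->S3 S2-p->S4 S2-q->S3 S3-p->S3 S3-q->S5 S4-p->S4 S4-q->S3 S5-p->S5 S5-q->S6 S6-p->S6 S6-q->S0

Handle the two conditions separately and then intersect. One (5 states) tracks the count of `q`s modulo 5; the other (3 states) tracks how much of the suffix `qp` has currently been matched. Each combined state is a pair, one component from each; accept when both components accept. After merging equivalent states the machine shrinks.
A 7-state machine:
        p   q  
>  S0   S0  S1 
   S1   S2  S3 
 * S2   S4  S3 
   S3   S3  S5 
   S4   S4  S3 
   S5   S5  S6 
   S6   S6  S0 
(> = start, * = accepting)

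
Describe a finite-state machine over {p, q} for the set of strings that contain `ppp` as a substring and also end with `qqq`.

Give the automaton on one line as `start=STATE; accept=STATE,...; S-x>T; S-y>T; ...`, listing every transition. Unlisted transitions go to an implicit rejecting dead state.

Build one automaton per condition and run them in lockstep. The first has 4 states tracking whether and how much of `ppp` has been seen; the second has 4 states tracking how much of the suffix `qqq` has currently been matched. A product state is a pair (one from each), accepting exactly when both do. Equivalent product states are then merged.
7 states suffice.
        p   q  
>  S0   S1  S0 
   S1   S2  S0 
   S2   S3  S0 
   S3   S3  S4 
   S4   S3  S5 
   S5   S3  S6 
 * S6   S3  S6 
(> = start, * = accepting)

start=S0; accept=S6; S0-p>S1; S0-q>S0; S1-p>S2; S1-q>S0; S2-p>S3; S2-q>S0; S3-p>S3; S3-q>S4; S4-p>S3; S4-q>S5; S5-p>S3; S5-q>S6; S6-p>S3; S6-q>S6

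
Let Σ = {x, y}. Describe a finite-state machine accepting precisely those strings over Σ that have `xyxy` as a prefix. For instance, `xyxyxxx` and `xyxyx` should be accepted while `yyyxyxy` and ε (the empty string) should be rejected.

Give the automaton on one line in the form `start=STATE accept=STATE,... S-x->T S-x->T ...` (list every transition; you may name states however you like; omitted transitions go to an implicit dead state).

Walk along `xyxy` while the input agrees: from q0 take `x` to q1, and so on. Any deviation drops to the rejecting sink q5. Once q4 is reached the prefix is confirmed and every continuation is accepted.
With 6 states:
        x   y  
>  q0   q1  q5 
   q1   q5  q2 
   q2   q3  q5 
   q3   q5  q4 
 * q4   q4  q4 
   q5   q5  q5 
(> = start, * = accepting)

start=q0 accept=q4 q0-x->q1 q0-y->q5 q1-x->q5 q1-y->q2 q2-x->q3 q2-y->q5 q3-x->q5 q3-y->q4 q4-x->q4 q4-y->q4 q5-x->q5 q5-y->q5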